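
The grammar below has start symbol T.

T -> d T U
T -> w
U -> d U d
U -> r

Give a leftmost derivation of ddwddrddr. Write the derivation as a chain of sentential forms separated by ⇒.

T ⇒ dTU ⇒ ddTUU ⇒ ddwUU ⇒ ddwdUdU ⇒ ddwddUddU ⇒ ddwddrddU ⇒ ddwddrddr

T ⇒ dTU   [T -> d T U]
dTU ⇒ ddTUU   [T -> d T U]
ddTUU ⇒ ddwUU   [T -> w]
ddwUU ⇒ ddwdUdU   [U -> d U d]
ddwdUdU ⇒ ddwddUddU   [U -> d U d]
ddwddUddU ⇒ ddwddrddU   [U -> r]
ddwddrddU ⇒ ddwddrddr   [U -> r]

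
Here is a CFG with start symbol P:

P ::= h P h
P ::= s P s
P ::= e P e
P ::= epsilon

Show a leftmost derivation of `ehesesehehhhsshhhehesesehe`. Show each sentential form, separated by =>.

P => ePe   [P ::= e P e]
ePe => ehPhe   [P ::= h P h]
ehPhe => ehePehe   [P ::= e P e]
ehePehe => ehesPsehe   [P ::= s P s]
ehesPsehe => ehesePesehe   [P ::= e P e]
ehesePesehe => ehesesPsesehe   [P ::= s P s]
ehesesPsesehe => ehesesePesesehe   [P ::= e P e]
ehesesePesesehe => ehesesehPhesesehe   [P ::= h P h]
ehesesehPhesesehe => ehesesehePehesesehe   [P ::= e P e]
ehesesehePehesesehe => ehesesehehPhehesesehe   [P ::= h P h]
ehesesehehPhehesesehe => ehesesehehhPhhehesesehe   [P ::= h P h]
ehesesehehhPhhehesesehe => ehesesehehhhPhhhehesesehe   [P ::= h P h]
ehesesehehhhPhhhehesesehe => ehesesehehhhsPshhhehesesehe   [P ::= s P s]
ehesesehehhhsPshhhehesesehe => ehesesehehhhsshhhehesesehe   [P ::= epsilon]

P=>ePe=>ehPhe=>ehePehe=>ehesPsehe=>ehesePesehe=>ehesesPsesehe=>ehesesePesesehe=>ehesesehPhesesehe=>ehesesehePehesesehe=>ehesesehehPhehesesehe=>ehesesehehhPhhehesesehe=>ehesesehehhhPhhhehesesehe=>ehesesehehhhsPshhhehesesehe=>ehesesehehhhsshhhehesesehe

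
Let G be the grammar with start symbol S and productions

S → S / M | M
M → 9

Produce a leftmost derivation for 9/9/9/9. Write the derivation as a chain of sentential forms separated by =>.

S => S/M => S/M/M => S/M/M/M => M/M/M/M => 9/M/M/M => 9/9/M/M => 9/9/9/M => 9/9/9/9

S => S/M   [S → S / M]
S/M => S/M/M   [S → S / M]
S/M/M => S/M/M/M   [S → S / M]
S/M/M/M => M/M/M/M   [S → M]
M/M/M/M => 9/M/M/M   [M → 9]
9/M/M/M => 9/9/M/M   [M → 9]
9/9/M/M => 9/9/9/M   [M → 9]
9/9/9/M => 9/9/9/9   [M → 9]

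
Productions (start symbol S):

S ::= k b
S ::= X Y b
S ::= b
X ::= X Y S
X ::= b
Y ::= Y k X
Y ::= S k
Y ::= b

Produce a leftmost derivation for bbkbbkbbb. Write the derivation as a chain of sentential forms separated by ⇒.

S ⇒ XYb   [S ::= X Y b]
XYb ⇒ XYSYb   [X ::= X Y S]
XYSYb ⇒ XYSYSYb   [X ::= X Y S]
XYSYSYb ⇒ bYSYSYb   [X ::= b]
bYSYSYb ⇒ bbSYSYb   [Y ::= b]
bbSYSYb ⇒ bbkbYSYb   [S ::= k b]
bbkbYSYb ⇒ bbkbbSYb   [Y ::= b]
bbkbbSYb ⇒ bbkbbkbYb   [S ::= k b]
bbkbbkbYb ⇒ bbkbbkbbb   [Y ::= b]

S ⇒ XYb ⇒ XYSYb ⇒ XYSYSYb ⇒ bYSYSYb ⇒ bbSYSYb ⇒ bbkbYSYb ⇒ bbkbbSYb ⇒ bbkbbkbYb ⇒ bbkbbkbbb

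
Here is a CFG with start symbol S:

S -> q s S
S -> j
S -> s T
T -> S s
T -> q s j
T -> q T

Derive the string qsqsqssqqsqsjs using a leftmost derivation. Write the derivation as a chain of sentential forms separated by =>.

S => qsS   [S -> q s S]
qsS => qsqsS   [S -> q s S]
qsqsS => qsqsqsS   [S -> q s S]
qsqsqsS => qsqsqssT   [S -> s T]
qsqsqssT => qsqsqssqT   [T -> q T]
qsqsqssqT => qsqsqssqqT   [T -> q T]
qsqsqssqqT => qsqsqssqqSs   [T -> S s]
qsqsqssqqSs => qsqsqssqqsTs   [S -> s T]
qsqsqssqqsTs => qsqsqssqqsqsjs   [T -> q s j]

S => qsS => qsqsS => qsqsqsS => qsqsqssT => qsqsqssqT => qsqsqssqqT => qsqsqssqqSs => qsqsqssqqsTs => qsqsqssqqsqsjs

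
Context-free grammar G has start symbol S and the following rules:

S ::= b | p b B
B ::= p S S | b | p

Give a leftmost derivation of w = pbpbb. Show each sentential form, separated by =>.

S => pbB   [S ::= p b B]
pbB => pbpSS   [B ::= p S S]
pbpSS => pbpbS   [S ::= b]
pbpbS => pbpbb   [S ::= b]

S => pbB => pbpSS => pbpbS => pbpbb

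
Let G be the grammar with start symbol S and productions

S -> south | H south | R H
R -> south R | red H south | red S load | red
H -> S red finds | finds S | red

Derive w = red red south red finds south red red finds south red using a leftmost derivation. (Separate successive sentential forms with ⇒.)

S ⇒ R H   [S -> R H]
R H ⇒ red H south H   [R -> red H south]
red H south H ⇒ red S red finds south H   [H -> S red finds]
red S red finds south H ⇒ red R H red finds south H   [S -> R H]
red R H red finds south H ⇒ red red H south H red finds south H   [R -> red H south]
red red H south H red finds south H ⇒ red red S red finds south H red finds south H   [H -> S red finds]
red red S red finds south H red finds south H ⇒ red red south red finds south H red finds south H   [S -> south]
red red south red finds south H red finds south H ⇒ red red south red finds south red red finds south H   [H -> red]
red red south red finds south red red finds south H ⇒ red red south red finds south red red finds south red   [H -> red]

S ⇒ R H ⇒ red H south H ⇒ red S red finds south H ⇒ red R H red finds south H ⇒ red red H south H red finds south H ⇒ red red S red finds south H red finds south H ⇒ red red south red finds south H red finds south H ⇒ red red south red finds south red red finds south H ⇒ red red south red finds south red red finds south red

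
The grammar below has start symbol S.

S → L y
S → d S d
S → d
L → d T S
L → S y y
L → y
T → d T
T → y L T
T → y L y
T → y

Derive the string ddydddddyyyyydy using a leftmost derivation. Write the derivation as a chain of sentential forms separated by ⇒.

S ⇒ Ly ⇒ dTSy ⇒ ddTSy ⇒ ddyLTSy ⇒ ddySyyTSy ⇒ ddydSdyyTSy ⇒ ddyddSddyyTSy ⇒ ddydddddyyTSy ⇒ ddydddddyyyLTSy ⇒ ddydddddyyyyTSy ⇒ ddydddddyyyyySy ⇒ ddydddddyyyyydy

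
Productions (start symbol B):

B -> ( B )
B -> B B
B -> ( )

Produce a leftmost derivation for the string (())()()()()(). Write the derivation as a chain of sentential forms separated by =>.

B => BB => BBB => BBBB => BBBBB => BBBBBB => (B)BBBBB => (())BBBBB => (())()BBBB => (())()()BBB => (())()()()BB => (())()()()()B => (())()()()()()

B => BB   [B -> B B]
BB => BBB   [B -> B B]
BBB => BBBB   [B -> B B]
BBBB => BBBBB   [B -> B B]
BBBBB => BBBBBB   [B -> B B]
BBBBBB => (B)BBBBB   [B -> ( B )]
(B)BBBBB => (())BBBBB   [B -> ( )]
(())BBBBB => (())()BBBB   [B -> ( )]
(())()BBBB => (())()()BBB   [B -> ( )]
(())()()BBB => (())()()()BB   [B -> ( )]
(())()()()BB => (())()()()()B   [B -> ( )]
(())()()()()B => (())()()()()()   [B -> ( )]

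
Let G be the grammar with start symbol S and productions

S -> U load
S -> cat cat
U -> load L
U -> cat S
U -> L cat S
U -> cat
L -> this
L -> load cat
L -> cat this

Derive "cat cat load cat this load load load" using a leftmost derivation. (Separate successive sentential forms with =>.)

S => U load   [S -> U load]
U load => cat S load   [U -> cat S]
cat S load => cat U load load   [S -> U load]
cat U load load => cat cat S load load   [U -> cat S]
cat cat S load load => cat cat U load load load   [S -> U load]
cat cat U load load load => cat cat load L load load load   [U -> load L]
cat cat load L load load load => cat cat load cat this load load load   [L -> cat this]

S => U load => cat S load => cat U load load => cat cat S load load => cat cat U load load load => cat cat load L load load load => cat cat load cat this load load load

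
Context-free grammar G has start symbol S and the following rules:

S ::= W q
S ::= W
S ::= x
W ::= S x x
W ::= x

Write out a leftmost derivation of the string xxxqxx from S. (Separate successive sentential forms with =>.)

S => W   [S ::= W]
W => Sxx   [W ::= S x x]
Sxx => Wqxx   [S ::= W q]
Wqxx => Sxxqxx   [W ::= S x x]
Sxxqxx => Wxxqxx   [S ::= W]
Wxxqxx => xxxqxx   [W ::= x]

S => W => Sxx => Wqxx => Sxxqxx => Wxxqxx => xxxqxx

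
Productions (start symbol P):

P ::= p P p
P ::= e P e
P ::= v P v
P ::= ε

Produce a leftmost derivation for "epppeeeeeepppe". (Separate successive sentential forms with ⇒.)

P ⇒ ePe   [P ::= e P e]
ePe ⇒ epPpe   [P ::= p P p]
epPpe ⇒ eppPppe   [P ::= p P p]
eppPppe ⇒ epppPpppe   [P ::= p P p]
epppPpppe ⇒ epppePepppe   [P ::= e P e]
epppePepppe ⇒ epppeePeepppe   [P ::= e P e]
epppeePeepppe ⇒ epppeeePeeepppe   [P ::= e P e]
epppeeePeeepppe ⇒ epppeeeeeepppe   [P ::= ε]

P ⇒ ePe ⇒ epPpe ⇒ eppPppe ⇒ epppPpppe ⇒ epppePepppe ⇒ epppeePeepppe ⇒ epppeeePeeepppe ⇒ epppeeeeeepppe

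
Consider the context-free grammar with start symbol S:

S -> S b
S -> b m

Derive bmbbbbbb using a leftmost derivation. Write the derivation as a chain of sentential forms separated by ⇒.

S ⇒ Sb ⇒ Sbb ⇒ Sbbb ⇒ Sbbbb ⇒ Sbbbbb ⇒ Sbbbbbb ⇒ bmbbbbbb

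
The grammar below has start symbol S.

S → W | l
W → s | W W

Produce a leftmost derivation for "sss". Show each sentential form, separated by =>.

S => W => WW => WWW => sWW => ssW => sss

S => W   [S → W]
W => WW   [W → W W]
WW => WWW   [W → W W]
WWW => sWW   [W → s]
sWW => ssW   [W → s]
ssW => sss   [W → s]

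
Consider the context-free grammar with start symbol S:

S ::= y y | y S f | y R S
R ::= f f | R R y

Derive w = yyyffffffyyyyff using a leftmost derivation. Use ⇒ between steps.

S ⇒ ySf   [S ::= y S f]
ySf ⇒ yySff   [S ::= y S f]
yySff ⇒ yyyRSff   [S ::= y R S]
yyyRSff ⇒ yyyRRySff   [R ::= R R y]
yyyRRySff ⇒ yyyffRySff   [R ::= f f]
yyyffRySff ⇒ yyyffRRyySff   [R ::= R R y]
yyyffRRyySff ⇒ yyyffffRyySff   [R ::= f f]
yyyffffRyySff ⇒ yyyffffffyySff   [R ::= f f]
yyyffffffyySff ⇒ yyyffffffyyyyff   [S ::= y y]

S ⇒ ySf ⇒ yySff ⇒ yyyRSff ⇒ yyyRRySff ⇒ yyyffRySff ⇒ yyyffRRyySff ⇒ yyyffffRyySff ⇒ yyyffffffyySff ⇒ yyyffffffyyyyff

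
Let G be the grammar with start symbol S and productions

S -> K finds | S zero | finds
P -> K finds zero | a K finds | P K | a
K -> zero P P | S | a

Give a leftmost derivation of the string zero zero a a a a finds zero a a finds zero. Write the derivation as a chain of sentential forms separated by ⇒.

S ⇒ S zero ⇒ K finds zero ⇒ zero P P finds zero ⇒ zero P K P finds zero ⇒ zero K finds zero K P finds zero ⇒ zero zero P P finds zero K P finds zero ⇒ zero zero a P finds zero K P finds zero ⇒ zero zero a P K finds zero K P finds zero ⇒ zero zero a P K K finds zero K P finds zero ⇒ zero zero a a K K finds zero K P finds zero ⇒ zero zero a a a K finds zero K P finds zero ⇒ zero zero a a a a finds zero K P finds zero ⇒ zero zero a a a a finds zero a P finds zero ⇒ zero zero a a a a finds zero a a finds zero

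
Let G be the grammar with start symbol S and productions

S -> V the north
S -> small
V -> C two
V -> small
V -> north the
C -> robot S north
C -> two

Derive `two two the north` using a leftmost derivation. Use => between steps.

S => V the north => C two the north => two two the north

S => V the north   [S -> V the north]
V the north => C two the north   [V -> C two]
C two the north => two two the north   [C -> two]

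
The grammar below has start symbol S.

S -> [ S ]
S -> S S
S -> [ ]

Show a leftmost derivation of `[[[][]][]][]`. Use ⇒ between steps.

S ⇒ SS ⇒ [S]S ⇒ [SS]S ⇒ [[S]S]S ⇒ [[SS]S]S ⇒ [[[]S]S]S ⇒ [[[][]]S]S ⇒ [[[][]][]]S ⇒ [[[][]][]][]

S ⇒ SS   [S -> S S]
SS ⇒ [S]S   [S -> [ S ]]
[S]S ⇒ [SS]S   [S -> S S]
[SS]S ⇒ [[S]S]S   [S -> [ S ]]
[[S]S]S ⇒ [[SS]S]S   [S -> S S]
[[SS]S]S ⇒ [[[]S]S]S   [S -> [ ]]
[[[]S]S]S ⇒ [[[][]]S]S   [S -> [ ]]
[[[][]]S]S ⇒ [[[][]][]]S   [S -> [ ]]
[[[][]][]]S ⇒ [[[][]][]][]   [S -> [ ]]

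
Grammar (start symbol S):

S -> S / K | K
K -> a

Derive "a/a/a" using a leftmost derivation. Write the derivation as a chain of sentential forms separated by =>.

S => S/K   [S -> S / K]
S/K => S/K/K   [S -> S / K]
S/K/K => K/K/K   [S -> K]
K/K/K => a/K/K   [K -> a]
a/K/K => a/a/K   [K -> a]
a/a/K => a/a/a   [K -> a]

S => S/K => S/K/K => K/K/K => a/K/K => a/a/K => a/a/a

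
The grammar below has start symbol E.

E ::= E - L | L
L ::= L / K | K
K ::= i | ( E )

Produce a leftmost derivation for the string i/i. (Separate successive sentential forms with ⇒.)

E ⇒ L   [E ::= L]
L ⇒ L/K   [L ::= L / K]
L/K ⇒ K/K   [L ::= K]
K/K ⇒ i/K   [K ::= i]
i/K ⇒ i/i   [K ::= i]

E ⇒ L ⇒ L/K ⇒ K/K ⇒ i/K ⇒ i/i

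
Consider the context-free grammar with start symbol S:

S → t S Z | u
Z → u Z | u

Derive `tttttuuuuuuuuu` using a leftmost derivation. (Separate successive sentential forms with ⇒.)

S ⇒ tSZ   [S → t S Z]
tSZ ⇒ ttSZZ   [S → t S Z]
ttSZZ ⇒ tttSZZZ   [S → t S Z]
tttSZZZ ⇒ ttttSZZZZ   [S → t S Z]
ttttSZZZZ ⇒ tttttSZZZZZ   [S → t S Z]
tttttSZZZZZ ⇒ tttttuZZZZZ   [S → u]
tttttuZZZZZ ⇒ tttttuuZZZZZ   [Z → u Z]
tttttuuZZZZZ ⇒ tttttuuuZZZZZ   [Z → u Z]
tttttuuuZZZZZ ⇒ tttttuuuuZZZZ   [Z → u]
tttttuuuuZZZZ ⇒ tttttuuuuuZZZ   [Z → u]
tttttuuuuuZZZ ⇒ tttttuuuuuuZZZ   [Z → u Z]
tttttuuuuuuZZZ ⇒ tttttuuuuuuuZZ   [Z → u]
tttttuuuuuuuZZ ⇒ tttttuuuuuuuuZ   [Z → u]
tttttuuuuuuuuZ ⇒ tttttuuuuuuuuu   [Z → u]

S ⇒ tSZ ⇒ ttSZZ ⇒ tttSZZZ ⇒ ttttSZZZZ ⇒ tttttSZZZZZ ⇒ tttttuZZZZZ ⇒ tttttuuZZZZZ ⇒ tttttuuuZZZZZ ⇒ tttttuuuuZZZZ ⇒ tttttuuuuuZZZ ⇒ tttttuuuuuuZZZ ⇒ tttttuuuuuuuZZ ⇒ tttttuuuuuuuuZ ⇒ tttttuuuuuuuuu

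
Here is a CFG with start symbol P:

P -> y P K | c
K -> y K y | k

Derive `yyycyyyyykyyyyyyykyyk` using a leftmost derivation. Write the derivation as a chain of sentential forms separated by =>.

P => yPK   [P -> y P K]
yPK => yyPKK   [P -> y P K]
yyPKK => yyyPKKK   [P -> y P K]
yyyPKKK => yyycKKK   [P -> c]
yyycKKK => yyycyKyKK   [K -> y K y]
yyycyKyKK => yyycyyKyyKK   [K -> y K y]
yyycyyKyyKK => yyycyyyKyyyKK   [K -> y K y]
yyycyyyKyyyKK => yyycyyyyKyyyyKK   [K -> y K y]
yyycyyyyKyyyyKK => yyycyyyyyKyyyyyKK   [K -> y K y]
yyycyyyyyKyyyyyKK => yyycyyyyykyyyyyKK   [K -> k]
yyycyyyyykyyyyyKK => yyycyyyyykyyyyyyKyK   [K -> y K y]
yyycyyyyykyyyyyyKyK => yyycyyyyykyyyyyyyKyyK   [K -> y K y]
yyycyyyyykyyyyyyyKyyK => yyycyyyyykyyyyyyykyyK   [K -> k]
yyycyyyyykyyyyyyykyyK => yyycyyyyykyyyyyyykyyk   [K -> k]

P => yPK => yyPKK => yyyPKKK => yyycKKK => yyycyKyKK => yyycyyKyyKK => yyycyyyKyyyKK => yyycyyyyKyyyyKK => yyycyyyyyKyyyyyKK => yyycyyyyykyyyyyKK => yyycyyyyykyyyyyyKyK => yyycyyyyykyyyyyyyKyyK => yyycyyyyykyyyyyyykyyK => yyycyyyyykyyyyyyykyyk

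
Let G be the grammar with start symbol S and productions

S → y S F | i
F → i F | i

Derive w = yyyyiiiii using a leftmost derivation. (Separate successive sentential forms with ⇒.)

S ⇒ ySF   [S → y S F]
ySF ⇒ yySFF   [S → y S F]
yySFF ⇒ yyySFFF   [S → y S F]
yyySFFF ⇒ yyyySFFFF   [S → y S F]
yyyySFFFF ⇒ yyyyiFFFF   [S → i]
yyyyiFFFF ⇒ yyyyiiFFF   [F → i]
yyyyiiFFF ⇒ yyyyiiiFF   [F → i]
yyyyiiiFF ⇒ yyyyiiiiF   [F → i]
yyyyiiiiF ⇒ yyyyiiiii   [F → i]

S⇒ySF⇒yySFF⇒yyySFFF⇒yyyySFFFF⇒yyyyiFFFF⇒yyyyiiFFF⇒yyyyiiiFF⇒yyyyiiiiF⇒yyyyiiiii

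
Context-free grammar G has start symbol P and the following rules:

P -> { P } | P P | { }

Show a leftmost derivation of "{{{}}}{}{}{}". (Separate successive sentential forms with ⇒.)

P ⇒ PP   [P -> P P]
PP ⇒ PPP   [P -> P P]
PPP ⇒ PPPP   [P -> P P]
PPPP ⇒ {P}PPP   [P -> { P }]
{P}PPP ⇒ {{P}}PPP   [P -> { P }]
{{P}}PPP ⇒ {{{}}}PPP   [P -> { }]
{{{}}}PPP ⇒ {{{}}}{}PP   [P -> { }]
{{{}}}{}PP ⇒ {{{}}}{}{}P   [P -> { }]
{{{}}}{}{}P ⇒ {{{}}}{}{}{}   [P -> { }]

P⇒PP⇒PPP⇒PPPP⇒{P}PPP⇒{{P}}PPP⇒{{{}}}PPP⇒{{{}}}{}PP⇒{{{}}}{}{}P⇒{{{}}}{}{}{}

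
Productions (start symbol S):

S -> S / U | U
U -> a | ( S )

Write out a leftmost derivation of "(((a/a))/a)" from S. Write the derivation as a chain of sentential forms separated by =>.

S => U   [S -> U]
U => (S)   [U -> ( S )]
(S) => (S/U)   [S -> S / U]
(S/U) => (U/U)   [S -> U]
(U/U) => ((S)/U)   [U -> ( S )]
((S)/U) => ((U)/U)   [S -> U]
((U)/U) => (((S))/U)   [U -> ( S )]
(((S))/U) => (((S/U))/U)   [S -> S / U]
(((S/U))/U) => (((U/U))/U)   [S -> U]
(((U/U))/U) => (((a/U))/U)   [U -> a]
(((a/U))/U) => (((a/a))/U)   [U -> a]
(((a/a))/U) => (((a/a))/a)   [U -> a]

S => U => (S) => (S/U) => (U/U) => ((S)/U) => ((U)/U) => (((S))/U) => (((S/U))/U) => (((U/U))/U) => (((a/U))/U) => (((a/a))/U) => (((a/a))/a)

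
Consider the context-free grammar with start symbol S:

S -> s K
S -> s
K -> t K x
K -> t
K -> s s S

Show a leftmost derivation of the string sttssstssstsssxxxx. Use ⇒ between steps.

S ⇒ sK ⇒ stKx ⇒ sttKxx ⇒ sttssSxx ⇒ sttsssKxx ⇒ sttssstKxxx ⇒ sttssstssSxxx ⇒ sttssstsssKxxx ⇒ sttssstssstKxxxx ⇒ sttssstssstssSxxxx ⇒ sttssstssstsssxxxx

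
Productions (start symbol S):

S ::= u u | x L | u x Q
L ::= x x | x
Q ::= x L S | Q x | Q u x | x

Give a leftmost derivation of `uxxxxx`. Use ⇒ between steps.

S ⇒ uxQ   [S ::= u x Q]
uxQ ⇒ uxxLS   [Q ::= x L S]
uxxLS ⇒ uxxxS   [L ::= x]
uxxxS ⇒ uxxxxL   [S ::= x L]
uxxxxL ⇒ uxxxxx   [L ::= x]

S⇒uxQ⇒uxxLS⇒uxxxS⇒uxxxxL⇒uxxxxx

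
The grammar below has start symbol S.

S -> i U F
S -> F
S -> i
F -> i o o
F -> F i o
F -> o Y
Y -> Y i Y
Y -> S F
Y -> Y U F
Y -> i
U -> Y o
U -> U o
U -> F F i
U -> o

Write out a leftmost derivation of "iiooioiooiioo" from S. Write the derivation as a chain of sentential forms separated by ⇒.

S ⇒ iUF ⇒ iFFiF ⇒ iFioFiF ⇒ iiooioFiF ⇒ iiooioiooiF ⇒ iiooioiooiioo

S ⇒ iUF   [S -> i U F]
iUF ⇒ iFFiF   [U -> F F i]
iFFiF ⇒ iFioFiF   [F -> F i o]
iFioFiF ⇒ iiooioFiF   [F -> i o o]
iiooioFiF ⇒ iiooioiooiF   [F -> i o o]
iiooioiooiF ⇒ iiooioiooiioo   [F -> i o o]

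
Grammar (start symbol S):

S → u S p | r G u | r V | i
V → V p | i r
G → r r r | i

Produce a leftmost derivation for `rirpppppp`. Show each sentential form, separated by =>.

S => rV   [S → r V]
rV => rVp   [V → V p]
rVp => rVpp   [V → V p]
rVpp => rVppp   [V → V p]
rVppp => rVpppp   [V → V p]
rVpppp => rVppppp   [V → V p]
rVppppp => rVpppppp   [V → V p]
rVpppppp => rirpppppp   [V → i r]

S=>rV=>rVp=>rVpp=>rVppp=>rVpppp=>rVppppp=>rVpppppp=>rirpppppp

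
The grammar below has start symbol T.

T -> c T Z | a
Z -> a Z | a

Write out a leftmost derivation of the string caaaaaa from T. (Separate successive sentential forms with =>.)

T=>cTZ=>caZ=>caaZ=>caaaZ=>caaaaZ=>caaaaaZ=>caaaaaa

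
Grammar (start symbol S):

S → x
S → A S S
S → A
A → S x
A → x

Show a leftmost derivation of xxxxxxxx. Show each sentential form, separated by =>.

S => ASS   [S → A S S]
ASS => SxSS   [A → S x]
SxSS => AxSS   [S → A]
AxSS => SxxSS   [A → S x]
SxxSS => AxxSS   [S → A]
AxxSS => SxxxSS   [A → S x]
SxxxSS => ASSxxxSS   [S → A S S]
ASSxxxSS => xSSxxxSS   [A → x]
xSSxxxSS => xxSxxxSS   [S → x]
xxSxxxSS => xxxxxxSS   [S → x]
xxxxxxSS => xxxxxxxS   [S → x]
xxxxxxxS => xxxxxxxx   [S → x]

S => ASS => SxSS => AxSS => SxxSS => AxxSS => SxxxSS => ASSxxxSS => xSSxxxSS => xxSxxxSS => xxxxxxSS => xxxxxxxS => xxxxxxxx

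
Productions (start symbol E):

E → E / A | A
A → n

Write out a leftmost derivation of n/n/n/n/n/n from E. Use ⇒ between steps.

E ⇒ E/A ⇒ E/A/A ⇒ E/A/A/A ⇒ E/A/A/A/A ⇒ E/A/A/A/A/A ⇒ A/A/A/A/A/A ⇒ n/A/A/A/A/A ⇒ n/n/A/A/A/A ⇒ n/n/n/A/A/A ⇒ n/n/n/n/A/A ⇒ n/n/n/n/n/A ⇒ n/n/n/n/n/n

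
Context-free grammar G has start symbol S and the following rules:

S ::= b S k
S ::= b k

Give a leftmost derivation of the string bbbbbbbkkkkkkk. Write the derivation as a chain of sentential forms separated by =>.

S => bSk => bbSkk => bbbSkkk => bbbbSkkkk => bbbbbSkkkkk => bbbbbbSkkkkkk => bbbbbbbkkkkkkk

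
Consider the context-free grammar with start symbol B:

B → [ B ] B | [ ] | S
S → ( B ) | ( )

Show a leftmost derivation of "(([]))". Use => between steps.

B => S => (B) => (S) => ((B)) => (([]))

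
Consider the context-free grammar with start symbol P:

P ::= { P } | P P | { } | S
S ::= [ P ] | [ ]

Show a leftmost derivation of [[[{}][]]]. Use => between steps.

P => S   [P ::= S]
S => [P]   [S ::= [ P ]]
[P] => [S]   [P ::= S]
[S] => [[P]]   [S ::= [ P ]]
[[P]] => [[PP]]   [P ::= P P]
[[PP]] => [[SP]]   [P ::= S]
[[SP]] => [[[P]P]]   [S ::= [ P ]]
[[[P]P]] => [[[{}]P]]   [P ::= { }]
[[[{}]P]] => [[[{}]S]]   [P ::= S]
[[[{}]S]] => [[[{}][]]]   [S ::= [ ]]

P=>S=>[P]=>[S]=>[[P]]=>[[PP]]=>[[SP]]=>[[[P]P]]=>[[[{}]P]]=>[[[{}]S]]=>[[[{}][]]]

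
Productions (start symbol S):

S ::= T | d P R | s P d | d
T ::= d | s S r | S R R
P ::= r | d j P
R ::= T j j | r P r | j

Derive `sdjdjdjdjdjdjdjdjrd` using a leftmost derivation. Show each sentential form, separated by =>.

S => sPd   [S ::= s P d]
sPd => sdjPd   [P ::= d j P]
sdjPd => sdjdjPd   [P ::= d j P]
sdjdjPd => sdjdjdjPd   [P ::= d j P]
sdjdjdjPd => sdjdjdjdjPd   [P ::= d j P]
sdjdjdjdjPd => sdjdjdjdjdjPd   [P ::= d j P]
sdjdjdjdjdjPd => sdjdjdjdjdjdjPd   [P ::= d j P]
sdjdjdjdjdjdjPd => sdjdjdjdjdjdjdjPd   [P ::= d j P]
sdjdjdjdjdjdjdjPd => sdjdjdjdjdjdjdjdjPd   [P ::= d j P]
sdjdjdjdjdjdjdjdjPd => sdjdjdjdjdjdjdjdjrd   [P ::= r]

S => sPd => sdjPd => sdjdjPd => sdjdjdjPd => sdjdjdjdjPd => sdjdjdjdjdjPd => sdjdjdjdjdjdjPd => sdjdjdjdjdjdjdjPd => sdjdjdjdjdjdjdjdjPd => sdjdjdjdjdjdjdjdjrd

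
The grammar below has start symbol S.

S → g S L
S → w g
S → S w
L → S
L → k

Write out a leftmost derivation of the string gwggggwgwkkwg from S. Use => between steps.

S => gSL   [S → g S L]
gSL => gwgL   [S → w g]
gwgL => gwgS   [L → S]
gwgS => gwggSL   [S → g S L]
gwggSL => gwgggSLL   [S → g S L]
gwgggSLL => gwggggSLLL   [S → g S L]
gwggggSLLL => gwggggSwLLL   [S → S w]
gwggggSwLLL => gwggggwgwLLL   [S → w g]
gwggggwgwLLL => gwggggwgwkLL   [L → k]
gwggggwgwkLL => gwggggwgwkkL   [L → k]
gwggggwgwkkL => gwggggwgwkkS   [L → S]
gwggggwgwkkS => gwggggwgwkkwg   [S → w g]

S => gSL => gwgL => gwgS => gwggSL => gwgggSLL => gwggggSLLL => gwggggSwLLL => gwggggwgwLLL => gwggggwgwkLL => gwggggwgwkkL => gwggggwgwkkS => gwggggwgwkkwg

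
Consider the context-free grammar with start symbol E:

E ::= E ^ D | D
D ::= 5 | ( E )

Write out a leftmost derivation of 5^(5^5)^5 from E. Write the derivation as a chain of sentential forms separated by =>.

E => E^D => E^D^D => D^D^D => 5^D^D => 5^(E)^D => 5^(E^D)^D => 5^(D^D)^D => 5^(5^D)^D => 5^(5^5)^D => 5^(5^5)^5

E => E^D   [E ::= E ^ D]
E^D => E^D^D   [E ::= E ^ D]
E^D^D => D^D^D   [E ::= D]
D^D^D => 5^D^D   [D ::= 5]
5^D^D => 5^(E)^D   [D ::= ( E )]
5^(E)^D => 5^(E^D)^D   [E ::= E ^ D]
5^(E^D)^D => 5^(D^D)^D   [E ::= D]
5^(D^D)^D => 5^(5^D)^D   [D ::= 5]
5^(5^D)^D => 5^(5^5)^D   [D ::= 5]
5^(5^5)^D => 5^(5^5)^5   [D ::= 5]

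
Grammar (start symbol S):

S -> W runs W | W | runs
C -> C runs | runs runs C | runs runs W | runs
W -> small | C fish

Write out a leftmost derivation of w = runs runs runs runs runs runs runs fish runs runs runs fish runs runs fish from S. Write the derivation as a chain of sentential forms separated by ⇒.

S ⇒ W runs W ⇒ C fish runs W ⇒ C runs fish runs W ⇒ runs runs C runs fish runs W ⇒ runs runs C runs runs fish runs W ⇒ runs runs C runs runs runs fish runs W ⇒ runs runs runs runs C runs runs runs fish runs W ⇒ runs runs runs runs runs runs W runs runs runs fish runs W ⇒ runs runs runs runs runs runs C fish runs runs runs fish runs W ⇒ runs runs runs runs runs runs runs fish runs runs runs fish runs W ⇒ runs runs runs runs runs runs runs fish runs runs runs fish runs C fish ⇒ runs runs runs runs runs runs runs fish runs runs runs fish runs runs fish

S ⇒ W runs W   [S -> W runs W]
W runs W ⇒ C fish runs W   [W -> C fish]
C fish runs W ⇒ C runs fish runs W   [C -> C runs]
C runs fish runs W ⇒ runs runs C runs fish runs W   [C -> runs runs C]
runs runs C runs fish runs W ⇒ runs runs C runs runs fish runs W   [C -> C runs]
runs runs C runs runs fish runs W ⇒ runs runs C runs runs runs fish runs W   [C -> C runs]
runs runs C runs runs runs fish runs W ⇒ runs runs runs runs C runs runs runs fish runs W   [C -> runs runs C]
runs runs runs runs C runs runs runs fish runs W ⇒ runs runs runs runs runs runs W runs runs runs fish runs W   [C -> runs runs W]
runs runs runs runs runs runs W runs runs runs fish runs W ⇒ runs runs runs runs runs runs C fish runs runs runs fish runs W   [W -> C fish]
runs runs runs runs runs runs C fish runs runs runs fish runs W ⇒ runs runs runs runs runs runs runs fish runs runs runs fish runs W   [C -> runs]
runs runs runs runs runs runs runs fish runs runs runs fish runs W ⇒ runs runs runs runs runs runs runs fish runs runs runs fish runs C fish   [W -> C fish]
runs runs runs runs runs runs runs fish runs runs runs fish runs C fish ⇒ runs runs runs runs runs runs runs fish runs runs runs fish runs runs fish   [C -> runs]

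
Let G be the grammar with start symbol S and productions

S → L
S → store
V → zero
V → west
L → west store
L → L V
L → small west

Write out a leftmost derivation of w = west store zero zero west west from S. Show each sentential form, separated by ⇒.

S ⇒ L ⇒ L V ⇒ L V V ⇒ L V V V ⇒ L V V V V ⇒ west store V V V V ⇒ west store zero V V V ⇒ west store zero zero V V ⇒ west store zero zero west V ⇒ west store zero zero west west

S ⇒ L   [S → L]
L ⇒ L V   [L → L V]
L V ⇒ L V V   [L → L V]
L V V ⇒ L V V V   [L → L V]
L V V V ⇒ L V V V V   [L → L V]
L V V V V ⇒ west store V V V V   [L → west store]
west store V V V V ⇒ west store zero V V V   [V → zero]
west store zero V V V ⇒ west store zero zero V V   [V → zero]
west store zero zero V V ⇒ west store zero zero west V   [V → west]
west store zero zero west V ⇒ west store zero zero west west   [V → west]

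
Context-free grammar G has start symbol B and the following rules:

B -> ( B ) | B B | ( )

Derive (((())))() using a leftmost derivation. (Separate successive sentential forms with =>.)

B => BB   [B -> B B]
BB => (B)B   [B -> ( B )]
(B)B => ((B))B   [B -> ( B )]
((B))B => (((B)))B   [B -> ( B )]
(((B)))B => (((())))B   [B -> ( )]
(((())))B => (((())))()   [B -> ( )]

B=>BB=>(B)B=>((B))B=>(((B)))B=>(((())))B=>(((())))()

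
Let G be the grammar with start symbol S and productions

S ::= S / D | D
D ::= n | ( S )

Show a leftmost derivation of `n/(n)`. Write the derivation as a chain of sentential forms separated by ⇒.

S ⇒ S/D   [S ::= S / D]
S/D ⇒ D/D   [S ::= D]
D/D ⇒ n/D   [D ::= n]
n/D ⇒ n/(S)   [D ::= ( S )]
n/(S) ⇒ n/(D)   [S ::= D]
n/(D) ⇒ n/(n)   [D ::= n]

S⇒S/D⇒D/D⇒n/D⇒n/(S)⇒n/(D)⇒n/(n)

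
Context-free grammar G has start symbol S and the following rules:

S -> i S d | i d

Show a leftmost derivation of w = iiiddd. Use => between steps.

S => iSd => iiSdd => iiiddd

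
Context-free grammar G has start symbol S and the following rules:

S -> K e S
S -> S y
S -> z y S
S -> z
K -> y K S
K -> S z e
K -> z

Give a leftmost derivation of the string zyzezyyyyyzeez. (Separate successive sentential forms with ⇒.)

S ⇒ KeS ⇒ SzeeS ⇒ SyzeeS ⇒ SyyzeeS ⇒ zySyyzeeS ⇒ zyKeSyyzeeS ⇒ zyzeSyyzeeS ⇒ zyzeSyyyzeeS ⇒ zyzeSyyyyzeeS ⇒ zyzeSyyyyyzeeS ⇒ zyzezyyyyyzeeS ⇒ zyzezyyyyyzeez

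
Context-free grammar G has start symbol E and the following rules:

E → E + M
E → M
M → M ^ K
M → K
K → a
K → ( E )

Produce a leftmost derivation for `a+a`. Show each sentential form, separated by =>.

E => E+M   [E → E + M]
E+M => M+M   [E → M]
M+M => K+M   [M → K]
K+M => a+M   [K → a]
a+M => a+K   [M → K]
a+K => a+a   [K → a]

E=>E+M=>M+M=>K+M=>a+M=>a+K=>a+a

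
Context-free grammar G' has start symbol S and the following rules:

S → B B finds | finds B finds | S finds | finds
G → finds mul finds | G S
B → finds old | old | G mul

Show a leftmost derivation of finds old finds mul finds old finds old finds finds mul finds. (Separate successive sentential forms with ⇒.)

S ⇒ B B finds ⇒ finds old B finds ⇒ finds old G mul finds ⇒ finds old G S mul finds ⇒ finds old finds mul finds S mul finds ⇒ finds old finds mul finds S finds mul finds ⇒ finds old finds mul finds B B finds finds mul finds ⇒ finds old finds mul finds old B finds finds mul finds ⇒ finds old finds mul finds old finds old finds finds mul finds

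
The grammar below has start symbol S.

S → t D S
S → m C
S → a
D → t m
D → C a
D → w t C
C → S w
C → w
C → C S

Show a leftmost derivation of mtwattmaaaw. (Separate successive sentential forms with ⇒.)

S⇒mC⇒mSw⇒mtDSw⇒mtCaSw⇒mtCSaSw⇒mtCSSaSw⇒mtwSSaSw⇒mtwaSaSw⇒mtwatDSaSw⇒mtwattmSaSw⇒mtwattmaaSw⇒mtwattmaaaw

S ⇒ mC   [S → m C]
mC ⇒ mSw   [C → S w]
mSw ⇒ mtDSw   [S → t D S]
mtDSw ⇒ mtCaSw   [D → C a]
mtCaSw ⇒ mtCSaSw   [C → C S]
mtCSaSw ⇒ mtCSSaSw   [C → C S]
mtCSSaSw ⇒ mtwSSaSw   [C → w]
mtwSSaSw ⇒ mtwaSaSw   [S → a]
mtwaSaSw ⇒ mtwatDSaSw   [S → t D S]
mtwatDSaSw ⇒ mtwattmSaSw   [D → t m]
mtwattmSaSw ⇒ mtwattmaaSw   [S → a]
mtwattmaaSw ⇒ mtwattmaaaw   [S → a]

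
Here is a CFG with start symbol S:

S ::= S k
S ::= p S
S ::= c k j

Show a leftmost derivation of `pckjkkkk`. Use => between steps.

S => Sk   [S ::= S k]
Sk => Skk   [S ::= S k]
Skk => Skkk   [S ::= S k]
Skkk => pSkkk   [S ::= p S]
pSkkk => pSkkkk   [S ::= S k]
pSkkkk => pckjkkkk   [S ::= c k j]

S => Sk => Skk => Skkk => pSkkk => pSkkkk => pckjkkkk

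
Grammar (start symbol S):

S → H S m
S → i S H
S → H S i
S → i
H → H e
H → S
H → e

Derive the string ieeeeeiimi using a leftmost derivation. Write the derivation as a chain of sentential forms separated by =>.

S=>iSH=>iHSmH=>iHeSmH=>ieeSmH=>ieeHSimH=>ieeHeSimH=>ieeHeeSimH=>ieeeeeSimH=>ieeeeeiimH=>ieeeeeiimS=>ieeeeeiimi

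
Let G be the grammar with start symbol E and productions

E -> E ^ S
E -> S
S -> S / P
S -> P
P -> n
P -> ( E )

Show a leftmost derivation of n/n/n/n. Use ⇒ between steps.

E ⇒ S ⇒ S/P ⇒ S/P/P ⇒ S/P/P/P ⇒ P/P/P/P ⇒ n/P/P/P ⇒ n/n/P/P ⇒ n/n/n/P ⇒ n/n/n/n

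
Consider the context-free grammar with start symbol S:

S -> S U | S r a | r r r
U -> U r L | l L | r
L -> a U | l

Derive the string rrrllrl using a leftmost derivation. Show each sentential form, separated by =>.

S => SU   [S -> S U]
SU => rrrU   [S -> r r r]
rrrU => rrrUrL   [U -> U r L]
rrrUrL => rrrlLrL   [U -> l L]
rrrlLrL => rrrllrL   [L -> l]
rrrllrL => rrrllrl   [L -> l]

S=>SU=>rrrU=>rrrUrL=>rrrlLrL=>rrrllrL=>rrrllrl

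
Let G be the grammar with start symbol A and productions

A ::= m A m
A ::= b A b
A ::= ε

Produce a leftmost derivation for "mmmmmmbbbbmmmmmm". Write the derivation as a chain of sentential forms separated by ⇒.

A ⇒ mAm ⇒ mmAmm ⇒ mmmAmmm ⇒ mmmmAmmmm ⇒ mmmmmAmmmmm ⇒ mmmmmmAmmmmmm ⇒ mmmmmmbAbmmmmmm ⇒ mmmmmmbbAbbmmmmmm ⇒ mmmmmmbbbbmmmmmm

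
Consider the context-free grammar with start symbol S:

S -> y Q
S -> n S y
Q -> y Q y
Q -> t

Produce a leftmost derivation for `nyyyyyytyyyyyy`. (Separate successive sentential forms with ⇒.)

S ⇒ nSy ⇒ nyQy ⇒ nyyQyy ⇒ nyyyQyyy ⇒ nyyyyQyyyy ⇒ nyyyyyQyyyyy ⇒ nyyyyyyQyyyyyy ⇒ nyyyyyytyyyyyy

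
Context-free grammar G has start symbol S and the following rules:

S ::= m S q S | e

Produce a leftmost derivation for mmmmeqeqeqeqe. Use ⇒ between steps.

S⇒mSqS⇒mmSqSqS⇒mmmSqSqSqS⇒mmmmSqSqSqSqS⇒mmmmeqSqSqSqS⇒mmmmeqeqSqSqS⇒mmmmeqeqeqSqS⇒mmmmeqeqeqeqS⇒mmmmeqeqeqeqe

S ⇒ mSqS   [S ::= m S q S]
mSqS ⇒ mmSqSqS   [S ::= m S q S]
mmSqSqS ⇒ mmmSqSqSqS   [S ::= m S q S]
mmmSqSqSqS ⇒ mmmmSqSqSqSqS   [S ::= m S q S]
mmmmSqSqSqSqS ⇒ mmmmeqSqSqSqS   [S ::= e]
mmmmeqSqSqSqS ⇒ mmmmeqeqSqSqS   [S ::= e]
mmmmeqeqSqSqS ⇒ mmmmeqeqeqSqS   [S ::= e]
mmmmeqeqeqSqS ⇒ mmmmeqeqeqeqS   [S ::= e]
mmmmeqeqeqeqS ⇒ mmmmeqeqeqeqe   [S ::= e]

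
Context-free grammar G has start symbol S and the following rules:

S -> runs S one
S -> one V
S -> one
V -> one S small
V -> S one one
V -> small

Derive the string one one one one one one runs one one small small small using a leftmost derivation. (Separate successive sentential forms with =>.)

S => one V => one one S small => one one one V small => one one one one S small small => one one one one one V small small => one one one one one one S small small small => one one one one one one runs S one small small small => one one one one one one runs one one small small small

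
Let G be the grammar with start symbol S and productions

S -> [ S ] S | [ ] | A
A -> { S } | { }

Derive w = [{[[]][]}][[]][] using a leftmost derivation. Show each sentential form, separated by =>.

S => [S]S => [A]S => [{S}]S => [{[S]S}]S => [{[[]]S}]S => [{[[]][]}]S => [{[[]][]}][S]S => [{[[]][]}][[]]S => [{[[]][]}][[]][]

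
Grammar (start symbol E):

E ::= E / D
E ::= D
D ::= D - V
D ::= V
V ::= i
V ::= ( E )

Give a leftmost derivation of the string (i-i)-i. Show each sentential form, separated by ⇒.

E⇒D⇒D-V⇒V-V⇒(E)-V⇒(D)-V⇒(D-V)-V⇒(V-V)-V⇒(i-V)-V⇒(i-i)-V⇒(i-i)-i

E ⇒ D   [E ::= D]
D ⇒ D-V   [D ::= D - V]
D-V ⇒ V-V   [D ::= V]
V-V ⇒ (E)-V   [V ::= ( E )]
(E)-V ⇒ (D)-V   [E ::= D]
(D)-V ⇒ (D-V)-V   [D ::= D - V]
(D-V)-V ⇒ (V-V)-V   [D ::= V]
(V-V)-V ⇒ (i-V)-V   [V ::= i]
(i-V)-V ⇒ (i-i)-V   [V ::= i]
(i-i)-V ⇒ (i-i)-i   [V ::= i]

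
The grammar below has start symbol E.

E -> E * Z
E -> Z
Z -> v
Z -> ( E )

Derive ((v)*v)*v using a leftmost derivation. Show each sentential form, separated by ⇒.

E ⇒ E*Z ⇒ Z*Z ⇒ (E)*Z ⇒ (E*Z)*Z ⇒ (Z*Z)*Z ⇒ ((E)*Z)*Z ⇒ ((Z)*Z)*Z ⇒ ((v)*Z)*Z ⇒ ((v)*v)*Z ⇒ ((v)*v)*v

E ⇒ E*Z   [E -> E * Z]
E*Z ⇒ Z*Z   [E -> Z]
Z*Z ⇒ (E)*Z   [Z -> ( E )]
(E)*Z ⇒ (E*Z)*Z   [E -> E * Z]
(E*Z)*Z ⇒ (Z*Z)*Z   [E -> Z]
(Z*Z)*Z ⇒ ((E)*Z)*Z   [Z -> ( E )]
((E)*Z)*Z ⇒ ((Z)*Z)*Z   [E -> Z]
((Z)*Z)*Z ⇒ ((v)*Z)*Z   [Z -> v]
((v)*Z)*Z ⇒ ((v)*v)*Z   [Z -> v]
((v)*v)*Z ⇒ ((v)*v)*v   [Z -> v]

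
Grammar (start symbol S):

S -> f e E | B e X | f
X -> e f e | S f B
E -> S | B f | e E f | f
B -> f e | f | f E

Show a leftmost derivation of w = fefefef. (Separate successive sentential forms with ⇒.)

S ⇒ feE   [S -> f e E]
feE ⇒ feS   [E -> S]
feS ⇒ fefeE   [S -> f e E]
fefeE ⇒ fefeBf   [E -> B f]
fefeBf ⇒ fefefef   [B -> f e]

S ⇒ feE ⇒ feS ⇒ fefeE ⇒ fefeBf ⇒ fefefef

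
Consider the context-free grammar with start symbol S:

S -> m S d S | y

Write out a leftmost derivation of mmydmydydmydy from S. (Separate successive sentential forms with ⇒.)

S ⇒ mSdS   [S -> m S d S]
mSdS ⇒ mmSdSdS   [S -> m S d S]
mmSdSdS ⇒ mmydSdS   [S -> y]
mmydSdS ⇒ mmydmSdSdS   [S -> m S d S]
mmydmSdSdS ⇒ mmydmydSdS   [S -> y]
mmydmydSdS ⇒ mmydmydydS   [S -> y]
mmydmydydS ⇒ mmydmydydmSdS   [S -> m S d S]
mmydmydydmSdS ⇒ mmydmydydmydS   [S -> y]
mmydmydydmydS ⇒ mmydmydydmydy   [S -> y]

S ⇒ mSdS ⇒ mmSdSdS ⇒ mmydSdS ⇒ mmydmSdSdS ⇒ mmydmydSdS ⇒ mmydmydydS ⇒ mmydmydydmSdS ⇒ mmydmydydmydS ⇒ mmydmydydmydy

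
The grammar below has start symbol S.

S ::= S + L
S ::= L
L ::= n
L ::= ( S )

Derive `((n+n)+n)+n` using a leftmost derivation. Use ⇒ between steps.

S ⇒ S+L   [S ::= S + L]
S+L ⇒ L+L   [S ::= L]
L+L ⇒ (S)+L   [L ::= ( S )]
(S)+L ⇒ (S+L)+L   [S ::= S + L]
(S+L)+L ⇒ (L+L)+L   [S ::= L]
(L+L)+L ⇒ ((S)+L)+L   [L ::= ( S )]
((S)+L)+L ⇒ ((S+L)+L)+L   [S ::= S + L]
((S+L)+L)+L ⇒ ((L+L)+L)+L   [S ::= L]
((L+L)+L)+L ⇒ ((n+L)+L)+L   [L ::= n]
((n+L)+L)+L ⇒ ((n+n)+L)+L   [L ::= n]
((n+n)+L)+L ⇒ ((n+n)+n)+L   [L ::= n]
((n+n)+n)+L ⇒ ((n+n)+n)+n   [L ::= n]

S ⇒ S+L ⇒ L+L ⇒ (S)+L ⇒ (S+L)+L ⇒ (L+L)+L ⇒ ((S)+L)+L ⇒ ((S+L)+L)+L ⇒ ((L+L)+L)+L ⇒ ((n+L)+L)+L ⇒ ((n+n)+L)+L ⇒ ((n+n)+n)+L ⇒ ((n+n)+n)+n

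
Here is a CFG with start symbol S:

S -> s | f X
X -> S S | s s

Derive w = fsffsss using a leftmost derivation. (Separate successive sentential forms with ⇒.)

S ⇒ fX   [S -> f X]
fX ⇒ fSS   [X -> S S]
fSS ⇒ fsS   [S -> s]
fsS ⇒ fsfX   [S -> f X]
fsfX ⇒ fsfSS   [X -> S S]
fsfSS ⇒ fsffXS   [S -> f X]
fsffXS ⇒ fsffssS   [X -> s s]
fsffssS ⇒ fsffsss   [S -> s]

S ⇒ fX ⇒ fSS ⇒ fsS ⇒ fsfX ⇒ fsfSS ⇒ fsffXS ⇒ fsffssS ⇒ fsffsss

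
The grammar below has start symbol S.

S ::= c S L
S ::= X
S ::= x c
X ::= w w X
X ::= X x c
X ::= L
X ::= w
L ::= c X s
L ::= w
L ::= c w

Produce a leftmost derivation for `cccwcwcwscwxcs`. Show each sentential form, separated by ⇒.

S ⇒ cSL   [S ::= c S L]
cSL ⇒ ccSLL   [S ::= c S L]
ccSLL ⇒ cccSLLL   [S ::= c S L]
cccSLLL ⇒ cccXLLL   [S ::= X]
cccXLLL ⇒ cccwLLL   [X ::= w]
cccwLLL ⇒ cccwcwLL   [L ::= c w]
cccwcwLL ⇒ cccwcwcXsL   [L ::= c X s]
cccwcwcXsL ⇒ cccwcwcwsL   [X ::= w]
cccwcwcwsL ⇒ cccwcwcwscXs   [L ::= c X s]
cccwcwcwscXs ⇒ cccwcwcwscXxcs   [X ::= X x c]
cccwcwcwscXxcs ⇒ cccwcwcwscwxcs   [X ::= w]

S⇒cSL⇒ccSLL⇒cccSLLL⇒cccXLLL⇒cccwLLL⇒cccwcwLL⇒cccwcwcXsL⇒cccwcwcwsL⇒cccwcwcwscXs⇒cccwcwcwscXxcs⇒cccwcwcwscwxcs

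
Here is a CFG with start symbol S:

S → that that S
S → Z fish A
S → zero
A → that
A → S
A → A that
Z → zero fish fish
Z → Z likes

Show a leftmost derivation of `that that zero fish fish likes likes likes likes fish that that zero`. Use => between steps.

S => that that S => that that Z fish A => that that Z likes fish A => that that Z likes likes fish A => that that Z likes likes likes fish A => that that Z likes likes likes likes fish A => that that zero fish fish likes likes likes likes fish A => that that zero fish fish likes likes likes likes fish S => that that zero fish fish likes likes likes likes fish that that S => that that zero fish fish likes likes likes likes fish that that zero

S => that that S   [S → that that S]
that that S => that that Z fish A   [S → Z fish A]
that that Z fish A => that that Z likes fish A   [Z → Z likes]
that that Z likes fish A => that that Z likes likes fish A   [Z → Z likes]
that that Z likes likes fish A => that that Z likes likes likes fish A   [Z → Z likes]
that that Z likes likes likes fish A => that that Z likes likes likes likes fish A   [Z → Z likes]
that that Z likes likes likes likes fish A => that that zero fish fish likes likes likes likes fish A   [Z → zero fish fish]
that that zero fish fish likes likes likes likes fish A => that that zero fish fish likes likes likes likes fish S   [A → S]
that that zero fish fish likes likes likes likes fish S => that that zero fish fish likes likes likes likes fish that that S   [S → that that S]
that that zero fish fish likes likes likes likes fish that that S => that that zero fish fish likes likes likes likes fish that that zero   [S → zero]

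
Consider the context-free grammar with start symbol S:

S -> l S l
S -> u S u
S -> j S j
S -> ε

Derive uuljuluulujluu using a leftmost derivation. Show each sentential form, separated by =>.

S => uSu => uuSuu => uulSluu => uuljSjluu => uuljuSujluu => uuljulSlujluu => uuljuluSulujluu => uuljuluulujluu

S => uSu   [S -> u S u]
uSu => uuSuu   [S -> u S u]
uuSuu => uulSluu   [S -> l S l]
uulSluu => uuljSjluu   [S -> j S j]
uuljSjluu => uuljuSujluu   [S -> u S u]
uuljuSujluu => uuljulSlujluu   [S -> l S l]
uuljulSlujluu => uuljuluSulujluu   [S -> u S u]
uuljuluSulujluu => uuljuluulujluu   [S -> ε]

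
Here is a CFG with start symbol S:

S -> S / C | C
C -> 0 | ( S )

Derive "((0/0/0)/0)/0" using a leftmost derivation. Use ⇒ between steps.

S ⇒ S/C   [S -> S / C]
S/C ⇒ C/C   [S -> C]
C/C ⇒ (S)/C   [C -> ( S )]
(S)/C ⇒ (S/C)/C   [S -> S / C]
(S/C)/C ⇒ (C/C)/C   [S -> C]
(C/C)/C ⇒ ((S)/C)/C   [C -> ( S )]
((S)/C)/C ⇒ ((S/C)/C)/C   [S -> S / C]
((S/C)/C)/C ⇒ ((S/C/C)/C)/C   [S -> S / C]
((S/C/C)/C)/C ⇒ ((C/C/C)/C)/C   [S -> C]
((C/C/C)/C)/C ⇒ ((0/C/C)/C)/C   [C -> 0]
((0/C/C)/C)/C ⇒ ((0/0/C)/C)/C   [C -> 0]
((0/0/C)/C)/C ⇒ ((0/0/0)/C)/C   [C -> 0]
((0/0/0)/C)/C ⇒ ((0/0/0)/0)/C   [C -> 0]
((0/0/0)/0)/C ⇒ ((0/0/0)/0)/0   [C -> 0]

S⇒S/C⇒C/C⇒(S)/C⇒(S/C)/C⇒(C/C)/C⇒((S)/C)/C⇒((S/C)/C)/C⇒((S/C/C)/C)/C⇒((C/C/C)/C)/C⇒((0/C/C)/C)/C⇒((0/0/C)/C)/C⇒((0/0/0)/C)/C⇒((0/0/0)/0)/C⇒((0/0/0)/0)/0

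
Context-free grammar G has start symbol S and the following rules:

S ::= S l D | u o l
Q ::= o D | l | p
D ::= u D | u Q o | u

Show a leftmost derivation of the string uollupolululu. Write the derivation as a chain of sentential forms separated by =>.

S => SlD => SlDlD => SlDlDlD => SlDlDlDlD => uollDlDlDlD => uolluQolDlDlD => uollupolDlDlD => uollupolulDlD => uollupolululD => uollupolululu

S => SlD   [S ::= S l D]
SlD => SlDlD   [S ::= S l D]
SlDlD => SlDlDlD   [S ::= S l D]
SlDlDlD => SlDlDlDlD   [S ::= S l D]
SlDlDlDlD => uollDlDlDlD   [S ::= u o l]
uollDlDlDlD => uolluQolDlDlD   [D ::= u Q o]
uolluQolDlDlD => uollupolDlDlD   [Q ::= p]
uollupolDlDlD => uollupolulDlD   [D ::= u]
uollupolulDlD => uollupolululD   [D ::= u]
uollupolululD => uollupolululu   [D ::= u]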